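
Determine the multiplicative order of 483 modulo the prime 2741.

2740

The order of 483 must divide p − 1 = 2740 = 2^2 · 5 · 137.
Divisors: 1, 2, 4, 5, 10, 20, 137, 274, 548, 685, 1370, 2740.
Check each in increasing order: 483^1 ≡ 483;  483^2 ≡ 304;  483^4 ≡ 1963;  483^5 ≡ 2484;  483^10 ≡ 265;  483^20 ≡ 1700;  483^137 ≡ 253;  483^274 ≡ 966;  483^548 ≡ 1216;  483^685 ≡ 656;  483^1370 ≡ 2740;  483^2740 ≡ 1.
Smallest exponent giving 1 is 2740.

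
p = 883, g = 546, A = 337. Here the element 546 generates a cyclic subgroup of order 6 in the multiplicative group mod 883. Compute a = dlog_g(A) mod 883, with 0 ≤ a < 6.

Successive powers of 546 modulo 883:
  546^0=1  546^1=546  546^2=545  546^3=882  546^4=337
So 546^4 ≡ 337 (mod 883), giving a = 4.

4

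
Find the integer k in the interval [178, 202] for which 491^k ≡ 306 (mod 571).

Compute 491^178 mod 571 = 492, then multiply by 491 repeatedly:
  491^178=492  491^179=39  491^180=306
Found 306 at exponent 180.

180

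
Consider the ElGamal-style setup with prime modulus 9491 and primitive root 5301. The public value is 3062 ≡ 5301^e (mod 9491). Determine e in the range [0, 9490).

Baby-step giant-step with m = ceil(sqrt(9490)) = 98.
Baby table (5301^j mod 9491 for j=0..97):
  0:1  1:5301  2:7241  3:2937  4:3797  5:6977  6:8141  7:9355
  8:380  9:2288  10:8681  11:5613  12:228  13:3271  14:9005  15:5266
  16:2035  17:5759  18:5403  19:6956  20:1221  21:9150  22:5140  23:7970
  24:4529  25:5490  26:3084  27:4782  28:8412  29:3294  30:7545  31:971
  32:3149  33:7671  34:4527  35:4379  36:7584  37:8399  38:818  39:8322
  40:754  41:1243  42:2389  43:3095  44:6147  45:2644  46:7128  47:1857
  48:1790  49:7281  50:6175  51:8707  52:1074  53:8165  54:3705  55:3326
  56:6339  57:4899  58:2223  59:5792  60:7  61:8634  62:3232  63:1577
  64:7597  65:1384  66:41  67:8539  68:2660  69:6525  70:3821  71:1327
  72:1596  73:3915  74:6089  75:8389  76:4754  77:2349  78:9348  79:1237
  80:8547  81:7104  82:7507  83:8335  84:3230  85:466  86:2606  87:5001
  88:1938  89:4076  90:5360  91:6797  92:3061  93:6242  94:3216  95:2180
  96:5633  97:1847
Giant step factor: 5301^(-98) ≡ 3204 (mod 9491).
Scan 3062·3204^i mod 9491 for i = 0, 1, …:
  i=0: 3062   i=1: 6445   i=2: 6855   i=3: 1246
  i=4: 5964   i=5: 3273   i=6: 8628   i=7: 6320
  i=8: 4977   i=9: 1428     …   i=91: 3492
  i=92: 7970
Match at i=92, j=23: e = 92·98 + 23 = 9039.

9039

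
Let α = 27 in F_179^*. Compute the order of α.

The order of 27 must divide p − 1 = 178 = 2 · 89.
Divisors: 1, 2, 89, 178.
Check each in increasing order: 27^1 ≡ 27;  27^2 ≡ 13;  27^89 ≡ 1.
Smallest exponent giving 1 is 89.

89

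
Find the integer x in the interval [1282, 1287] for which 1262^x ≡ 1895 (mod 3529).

1286

Compute 1262^1282 mod 3529 = 2516, then multiply by 1262 repeatedly:
  1262^1282=2516  1262^1283=2621  1262^1284=1029  1262^1285=3455  1262^1286=1895
Found 1895 at exponent 1286.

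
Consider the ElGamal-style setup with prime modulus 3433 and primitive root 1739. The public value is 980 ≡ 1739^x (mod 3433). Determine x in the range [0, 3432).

405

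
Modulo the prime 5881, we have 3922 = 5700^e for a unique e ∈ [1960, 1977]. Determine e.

1974

Compute 5700^1960 mod 5881 = 5604, then multiply by 5700 repeatedly:
  5700^1960=5604  5700^1961=3089  5700^1962=5467  5700^1963=4362  5700^1964=4413
  5700^1965=1063  5700^1966=1670  5700^1967=3542  5700^1968=5808  5700^1969=1451
  5700^1970=2014  5700^1971=88  5700^1972=1715  5700^1973=1278  5700^1974=3922
Found 3922 at exponent 1974.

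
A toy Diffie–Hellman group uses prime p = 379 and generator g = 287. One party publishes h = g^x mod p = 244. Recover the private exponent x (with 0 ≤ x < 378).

Baby-step giant-step with m = ceil(sqrt(378)) = 20.
Baby table (287^j mod 379 for j=0..19):
  0:1  1:287  2:126  3:157  4:337  5:74  6:14  7:228
  8:248  9:303  10:170  11:278  12:196  13:160  14:61  15:73
  16:106  17:102  18:91  19:345
Giant step factor: 287^(-20) ≡ 304 (mod 379).
Scan 244·304^i mod 379 for i = 0, 1, …:
  i=0: 244   i=1: 271   i=2: 141   i=3: 37
  i=4: 257   i=5: 54   i=6: 119   i=7: 171
  i=8: 61
Match at i=8, j=14: x = 8·20 + 14 = 174.

174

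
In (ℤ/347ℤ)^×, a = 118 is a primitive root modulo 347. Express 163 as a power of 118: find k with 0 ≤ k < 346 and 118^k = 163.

7

Baby-step giant-step with m = ceil(sqrt(346)) = 19.
Baby table (118^j mod 347 for j=0..18):
  0:1  1:118  2:44  3:334  4:201  5:122  6:169  7:163
  8:149  9:232  10:310  11:145  12:107  13:134  14:197  15:344
  16:340  17:215  18:39
Giant step factor: 118^(-19) ≡ 286 (mod 347).
Scan 163·286^i mod 347 for i = 0, 1, …:
  i=0: 163
Match at i=0, j=7: k = 0·19 + 7 = 7.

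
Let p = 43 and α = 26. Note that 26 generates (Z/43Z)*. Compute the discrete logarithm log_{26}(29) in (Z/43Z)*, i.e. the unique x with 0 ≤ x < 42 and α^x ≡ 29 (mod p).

37

Baby-step giant-step with m = ceil(sqrt(42)) = 7.
Baby table (26^j mod 43 for j=0..6):
  0:1  1:26  2:31  3:32  4:15  5:3  6:35
Giant step factor: 26^(-7) ≡ 37 (mod 43).
Scan 29·37^i mod 43 for i = 0, 1, …:
  i=0: 29   i=1: 41   i=2: 12   i=3: 14
  i=4: 2   i=5: 31
Match at i=5, j=2: x = 5·7 + 2 = 37.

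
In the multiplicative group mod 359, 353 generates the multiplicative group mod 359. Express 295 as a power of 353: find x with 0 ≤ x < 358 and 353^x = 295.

Baby-step giant-step with m = ceil(sqrt(358)) = 19.
Baby table (353^j mod 359 for j=0..18):
  0:1  1:353  2:36  3:143  4:219  5:122  6:345  7:84
  8:214  9:152  10:165  11:87  12:196  13:260  14:235  15:26
  16:203  17:218  18:128
Giant step factor: 353^(-19) ≡ 280 (mod 359).
Scan 295·280^i mod 359 for i = 0, 1, …:
  i=0: 295   i=1: 30   i=2: 143
Match at i=2, j=3: x = 2·19 + 3 = 41.

41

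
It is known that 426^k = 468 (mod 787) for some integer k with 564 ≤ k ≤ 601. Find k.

573

Compute 426^564 mod 787 = 471, then multiply by 426 repeatedly:
  426^564=471  426^565=748  426^566=700  426^567=714  426^568=382
  426^569=610  426^570=150  426^571=153  426^572=644  426^573=468
Found 468 at exponent 573.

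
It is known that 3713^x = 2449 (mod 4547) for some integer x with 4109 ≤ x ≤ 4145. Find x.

4139

Compute 3713^4109 mod 4547 = 3236, then multiply by 3713 repeatedly:
  3713^4109=3236  3713^4110=2094  3713^4111=4199  3713^4112=3771  3713^4113=1510
  3713^4114=179  3713^4115=765  3713^4116=3117  3713^4117=1306  3713^4118=2076
  3713^4119=1023  3713^4120=1654  3713^4121=2852  3713^4122=4060  3713^4123=1475
  3713^4124=2087  3713^4125=943  3713^4126=169  3713^4127=11  3713^4128=4467
  3713^4129=3062  3713^4130=1706  3713^4131=407  3713^4132=1587  3713^4133=4166
  3713^4134=4011  3713^4135=1418  3713^4136=4155  3713^4137=4091  3713^4138=2903
  3713^4139=2449
Found 2449 at exponent 4139.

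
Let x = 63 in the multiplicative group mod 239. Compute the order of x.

The order of 63 must divide p − 1 = 238 = 2 · 7 · 17.
Divisors: 1, 2, 7, 14, 17, 34, 119, 238.
Check each in increasing order: 63^1 ≡ 63;  63^2 ≡ 145;  63^7 ≡ 107;  63^14 ≡ 216;  63^17 ≡ 215;  63^34 ≡ 98;  63^119 ≡ 238;  63^238 ≡ 1.
Smallest exponent giving 1 is 238.

238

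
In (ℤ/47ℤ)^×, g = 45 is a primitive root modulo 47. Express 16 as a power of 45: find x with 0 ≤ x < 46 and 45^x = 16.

Successive powers of 45 modulo 47:
  45^0=1  45^1=45  45^2=4  45^3=39  45^4=16
So 45^4 ≡ 16 (mod 47), giving x = 4.

4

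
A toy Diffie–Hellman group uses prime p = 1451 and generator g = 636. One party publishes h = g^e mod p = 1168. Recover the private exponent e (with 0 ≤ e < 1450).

18

Successive powers of 636 modulo 1451:
  636^0=1  636^1=636  636^2=1118  636^3=58  636^4=613  636^5=1000
  636^6=462  636^7=730  636^8=1411  636^9=678  636^10=261  636^11=582
  636^12=147  636^13=628  636^14=383  636^15=1271  636^16=149  636^17=449
  636^18=1168
So 636^18 ≡ 1168 (mod 1451), giving e = 18.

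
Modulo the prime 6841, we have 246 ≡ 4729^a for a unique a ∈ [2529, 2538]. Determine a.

Compute 4729^2529 mod 6841 = 454, then multiply by 4729 repeatedly:
  4729^2529=454  4729^2530=5733  4729^2531=474  4729^2532=4539  4729^2533=4714
  4729^2534=4528  4729^2535=582  4729^2536=2196  4729^2537=246
Found 246 at exponent 2537.

2537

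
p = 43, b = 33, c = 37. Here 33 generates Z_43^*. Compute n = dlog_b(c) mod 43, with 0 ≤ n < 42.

7

Successive powers of 33 modulo 43:
  33^0=1  33^1=33  33^2=14  33^3=32  33^4=24  33^5=18
  33^6=35  33^7=37
So 33^7 ≡ 37 (mod 43), giving n = 7.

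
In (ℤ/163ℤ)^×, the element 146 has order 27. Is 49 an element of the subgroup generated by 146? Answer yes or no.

no

49 ∈ ⟨146⟩ iff 49^27 ≡ 1 (mod 163), since |⟨146⟩| = 27.
49^27 mod 163 = 104.
Since 104 ≠ 1, 49 does not lie in the subgroup.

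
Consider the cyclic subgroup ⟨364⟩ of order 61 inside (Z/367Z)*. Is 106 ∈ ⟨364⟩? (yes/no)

106 ∈ ⟨364⟩ iff 106^61 ≡ 1 (mod 367), since |⟨364⟩| = 61.
106^61 mod 367 = 1.
Since 1 = 1, 106 lies in the subgroup.

yes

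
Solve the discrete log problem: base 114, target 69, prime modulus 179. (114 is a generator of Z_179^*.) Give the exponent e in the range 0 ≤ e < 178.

55

Baby-step giant-step with m = ceil(sqrt(178)) = 14.
Baby table (114^j mod 179 for j=0..13):
  0:1  1:114  2:108  3:140  4:29  5:84  6:89  7:122
  8:125  9:109  10:75  11:137  12:45  13:118
Giant step factor: 114^(-14) ≡ 126 (mod 179).
Scan 69·126^i mod 179 for i = 0, 1, …:
  i=0: 69   i=1: 102   i=2: 143   i=3: 118
Match at i=3, j=13: e = 3·14 + 13 = 55.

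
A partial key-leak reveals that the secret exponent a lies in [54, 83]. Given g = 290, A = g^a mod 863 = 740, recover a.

67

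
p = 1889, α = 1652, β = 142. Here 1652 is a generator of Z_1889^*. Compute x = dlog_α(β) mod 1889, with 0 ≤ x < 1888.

Baby-step giant-step with m = ceil(sqrt(1888)) = 44.
Baby table (1652^j mod 1889 for j=0..43):
  0:1  1:1652  2:1388  3:1619  4:1653  5:1151  6:1118  7:1383
  8:915  9:380  10:612  11:409  12:1295  13:992  14:1021  15:1704
  16:398  17:124  18:836  19:213  20:522  21:960  22:1049  23:735
  24:1482  25:120  26:1784  27:328  28:1602  29:15  30:223  31:41
  32:1617  33:238  34:264  35:1658  36:1855  37:502  38:33  39:1624
  40:468  41:535  42:1657  43:203
Giant step factor: 1652^(-44) ≡ 1776 (mod 1889).
Scan 142·1776^i mod 1889 for i = 0, 1, …:
  i=0: 142   i=1: 955   i=2: 1647   i=3: 900
  i=4: 306   i=5: 1313   i=6: 862   i=7: 822
  i=8: 1564   i=9: 834     …   i=31: 986
  i=32: 33
Match at i=32, j=38: x = 32·44 + 38 = 1446.

1446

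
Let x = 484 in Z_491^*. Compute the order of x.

245

The order of 484 must divide p − 1 = 490 = 2 · 5 · 7^2.
Divisors: 1, 2, 5, 7, 10, 14, 35, 49, 70, 98, 245, 490.
Check each in increasing order: 484^1 ≡ 484;  484^2 ≡ 49;  484^5 ≡ 378;  484^7 ≡ 355;  484^10 ≡ 3;  484^14 ≡ 329;  484^35 ≡ 386;  484^49 ≡ 316;  484^70 ≡ 223;  484^98 ≡ 183;  484^245 ≡ 1.
Smallest exponent giving 1 is 245.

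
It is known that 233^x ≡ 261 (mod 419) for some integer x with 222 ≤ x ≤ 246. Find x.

Compute 233^222 mod 419 = 400, then multiply by 233 repeatedly:
  233^222=400  233^223=182  233^224=87  233^225=159  233^226=175
  233^227=132  233^228=169  233^229=410  233^230=417  233^231=372
  233^232=362  233^233=127  233^234=261
Found 261 at exponent 234.

234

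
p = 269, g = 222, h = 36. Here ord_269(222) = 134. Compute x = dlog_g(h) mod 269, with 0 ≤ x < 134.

32

Baby-step giant-step with m = ceil(sqrt(134)) = 12.
Baby table (222^j mod 269 for j=0..11):
  0:1  1:222  2:57  3:11  4:21  5:89  6:121  7:231
  8:172  9:255  10:120  11:9
Giant step factor: 222^(-12) ≡ 131 (mod 269).
Scan 36·131^i mod 269 for i = 0, 1, …:
  i=0: 36   i=1: 143   i=2: 172
Match at i=2, j=8: x = 2·12 + 8 = 32.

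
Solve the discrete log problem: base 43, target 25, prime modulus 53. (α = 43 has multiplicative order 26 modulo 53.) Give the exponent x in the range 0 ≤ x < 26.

Successive powers of 43 modulo 53:
  43^0=1  43^1=43  43^2=47  43^3=7  43^4=36  43^5=11
  43^6=49  43^7=40  43^8=24  43^9=25
So 43^9 ≡ 25 (mod 53), giving x = 9.

9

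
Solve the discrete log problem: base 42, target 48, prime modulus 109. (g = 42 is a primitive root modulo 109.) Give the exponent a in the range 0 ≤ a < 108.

20

Baby-step giant-step with m = ceil(sqrt(108)) = 11.
Baby table (42^j mod 109 for j=0..10):
  0:1  1:42  2:20  3:77  4:73  5:14  6:43  7:62
  8:97  9:41  10:87
Giant step factor: 42^(-11) ≡ 44 (mod 109).
Scan 48·44^i mod 109 for i = 0, 1, …:
  i=0: 48   i=1: 41
Match at i=1, j=9: a = 1·11 + 9 = 20.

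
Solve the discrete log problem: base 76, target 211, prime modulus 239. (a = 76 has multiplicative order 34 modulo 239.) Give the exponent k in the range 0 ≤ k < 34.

Successive powers of 76 modulo 239:
  76^0=1  76^1=76  76^2=40  76^3=172  76^4=166  76^5=188
  76^6=187  76^7=111  76^8=71  76^9=138  76^10=211
So 76^10 ≡ 211 (mod 239), giving k = 10.

10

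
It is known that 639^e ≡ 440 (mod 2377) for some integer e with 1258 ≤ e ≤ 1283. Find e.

1259

Compute 639^1258 mod 2377 = 1444, then multiply by 639 repeatedly:
  639^1258=1444  639^1259=440
Found 440 at exponent 1259.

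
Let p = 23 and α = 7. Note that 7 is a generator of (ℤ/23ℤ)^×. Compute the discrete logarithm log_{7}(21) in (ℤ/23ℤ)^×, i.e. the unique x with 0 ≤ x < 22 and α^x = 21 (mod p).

3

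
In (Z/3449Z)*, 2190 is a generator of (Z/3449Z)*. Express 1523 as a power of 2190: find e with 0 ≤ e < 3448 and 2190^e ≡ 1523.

1142

Baby-step giant-step with m = ceil(sqrt(3448)) = 59.
Baby table (2190^j mod 3449 for j=0..58):
  0:1  1:2190  2:1990  3:2013  4:648  5:1581  6:3043  7:702
  8:2575  9:135  10:2485  11:3077  12:2733  13:1255  14:3046  15:374
  16:1647  17:2725  18:980  19:922  20:1515  21:3361  22:424  23:779
  24:2204  25:1609  26:2281  27:1238  28:306  29:1034  30:1916  31:2056
  32:1695  33:926  34:3377  35:974  36:1578  37:3371  38:1630  39:3434
  40:1640  41:1191  42:846  43:627  44:428  45:2641  46:3266  47:2763
  48:1424  49:664  50:2131  51:393  52:1869  53:2596  54:1288  55:2887
  56:513  57:2545  58:3415
Giant step factor: 2190^(-59) ≡ 1491 (mod 3449).
Scan 1523·1491^i mod 3449 for i = 0, 1, …:
  i=0: 1523   i=1: 1351   i=2: 125   i=3: 129
  i=4: 2644   i=5: 3446   i=6: 2425   i=7: 1123
  i=8: 1628   i=9: 2701     …   i=18: 2829
  i=19: 3361
Match at i=19, j=21: e = 19·59 + 21 = 1142.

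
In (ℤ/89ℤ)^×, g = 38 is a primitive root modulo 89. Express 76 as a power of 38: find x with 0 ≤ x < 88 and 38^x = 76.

Baby-step giant-step with m = ceil(sqrt(88)) = 10.
Baby table (38^j mod 89 for j=0..9):
  0:1  1:38  2:20  3:48  4:44  5:70  6:79  7:65
  8:67  9:54
Giant step factor: 38^(-10) ≡ 18 (mod 89).
Scan 76·18^i mod 89 for i = 0, 1, …:
  i=0: 76   i=1: 33   i=2: 60   i=3: 12
  i=4: 38
Match at i=4, j=1: x = 4·10 + 1 = 41.

41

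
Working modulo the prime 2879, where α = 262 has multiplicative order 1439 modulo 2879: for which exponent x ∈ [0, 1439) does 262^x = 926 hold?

Baby-step giant-step with m = ceil(sqrt(1439)) = 38.
Baby table (262^j mod 2879 for j=0..37):
  0:1  1:262  2:2427  3:2494  4:2774  5:1280  6:1396  7:119
  8:2388  9:913  10:249  11:1900  12:2612  13:2021  14:2645  15:2030
  16:2124  17:841  18:1538  19:2775  20:1542  21:944  22:2613  23:2283
  24:2193  25:1645  26:2019  27:2121  28:55  29:15  30:1051  31:1857
  32:2862  33:1304  34:1926  35:787  36:1785  37:1272
Giant step factor: 262^(-38) ≡ 1312 (mod 2879).
Scan 926·1312^i mod 2879 for i = 0, 1, …:
  i=0: 926   i=1: 2853   i=2: 436   i=3: 1990
  i=4: 2506   i=5: 54   i=6: 1752   i=7: 1182
  i=8: 1882   i=9: 1881     …   i=33: 1660
  i=34: 1396
Match at i=34, j=6: x = 34·38 + 6 = 1298.

1298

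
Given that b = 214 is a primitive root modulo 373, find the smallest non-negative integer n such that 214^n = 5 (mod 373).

113

Baby-step giant-step with m = ceil(sqrt(372)) = 20.
Baby table (214^j mod 373 for j=0..19):
  0:1  1:214  2:290  3:142  4:175  5:150  6:22  7:232
  8:39  9:140  10:120  11:316  12:111  13:255  14:112  15:96
  16:29  17:238  18:204  19:15
Giant step factor: 214^(-20) ≡ 170 (mod 373).
Scan 5·170^i mod 373 for i = 0, 1, …:
  i=0: 5   i=1: 104   i=2: 149   i=3: 339
  i=4: 188   i=5: 255
Match at i=5, j=13: n = 5·20 + 13 = 113.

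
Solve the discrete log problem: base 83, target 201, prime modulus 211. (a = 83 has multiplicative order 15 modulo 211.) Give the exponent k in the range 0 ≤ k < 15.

Successive powers of 83 modulo 211:
  83^0=1  83^1=83  83^2=137  83^3=188  83^4=201
So 83^4 ≡ 201 (mod 211), giving k = 4.

4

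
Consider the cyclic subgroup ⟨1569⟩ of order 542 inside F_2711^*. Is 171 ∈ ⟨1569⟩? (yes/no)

yes

171 ∈ ⟨1569⟩ iff 171^542 ≡ 1 (mod 2711), since |⟨1569⟩| = 542.
171^542 mod 2711 = 1.
Since 1 = 1, 171 lies in the subgroup.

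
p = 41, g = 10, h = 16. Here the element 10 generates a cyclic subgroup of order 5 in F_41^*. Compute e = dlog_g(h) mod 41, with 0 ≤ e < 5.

3

Successive powers of 10 modulo 41:
  10^0=1  10^1=10  10^2=18  10^3=16
So 10^3 ≡ 16 (mod 41), giving e = 3.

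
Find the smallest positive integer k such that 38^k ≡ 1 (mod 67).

6

The order of 38 must divide p − 1 = 66 = 2 · 3 · 11.
Divisors: 1, 2, 3, 6, 11, 22, 33, 66.
Check each in increasing order: 38^1 ≡ 38;  38^2 ≡ 37;  38^3 ≡ 66;  38^6 ≡ 1.
Smallest exponent giving 1 is 6.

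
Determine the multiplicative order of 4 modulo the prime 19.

9

The order of 4 must divide p − 1 = 18 = 2 · 3^2.
Divisors: 1, 2, 3, 6, 9, 18.
Check each in increasing order: 4^1 ≡ 4;  4^2 ≡ 16;  4^3 ≡ 7;  4^6 ≡ 11;  4^9 ≡ 1.
Smallest exponent giving 1 is 9.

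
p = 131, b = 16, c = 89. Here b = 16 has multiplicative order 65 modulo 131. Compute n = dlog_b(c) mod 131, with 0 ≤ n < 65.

Successive powers of 16 modulo 131:
  16^0=1  16^1=16  16^2=125  16^3=35  16^4=36  16^5=52
  16^6=46  16^7=81  16^8=117  16^9=38  16^10=84  16^11=34
  16^12=20  16^13=58  16^14=11  16^15=45  16^16=65  16^17=123
  16^18=3  16^19=48  16^20=113  16^21=105  16^22=108  16^23=25
  16^24=7  16^25=112  16^26=89
So 16^26 ≡ 89 (mod 131), giving n = 26.

26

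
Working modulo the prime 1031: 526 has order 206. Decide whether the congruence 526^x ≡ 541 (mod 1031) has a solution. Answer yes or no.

541 ∈ ⟨526⟩ iff 541^206 ≡ 1 (mod 1031), since |⟨526⟩| = 206.
541^206 mod 1031 = 1.
Since 1 = 1, 541 lies in the subgroup.

yes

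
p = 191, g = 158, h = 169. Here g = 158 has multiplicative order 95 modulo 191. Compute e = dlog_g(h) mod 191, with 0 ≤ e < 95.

Successive powers of 158 modulo 191:
  158^0=1  158^1=158  158^2=134  158^3=162  158^4=2  158^5=125
  158^6=77  158^7=133  158^8=4  158^9=59  158^10=154  158^11=75
  158^12=8  158^13=118  158^14=117  158^15=150  158^16=16  158^17=45
  158^18=43  158^19=109  158^20=32  158^21=90  158^22=86  158^23=27
  158^24=64  158^25=180  158^26=172  158^27=54  158^28=128  158^29=169
So 158^29 ≡ 169 (mod 191), giving e = 29.

29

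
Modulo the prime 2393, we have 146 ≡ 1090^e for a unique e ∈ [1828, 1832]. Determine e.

1832

Compute 1090^1828 mod 2393 = 73, then multiply by 1090 repeatedly:
  1090^1828=73  1090^1829=601  1090^1830=1801  1090^1831=830  1090^1832=146
Found 146 at exponent 1832.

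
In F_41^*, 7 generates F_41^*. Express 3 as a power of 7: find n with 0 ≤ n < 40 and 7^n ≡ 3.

25

Successive powers of 7 modulo 41:
  7^0=1  7^1=7  7^2=8  7^3=15  7^4=23  7^5=38
  7^6=20  7^7=17  7^8=37  7^9=13  7^10=9  7^11=22
  7^12=31  7^13=12  7^14=2  7^15=14  7^16=16  7^17=30
  7^18=5  7^19=35  7^20=40  7^21=34  7^22=33  7^23=26
  7^24=18  7^25=3
So 7^25 ≡ 3 (mod 41), giving n = 25.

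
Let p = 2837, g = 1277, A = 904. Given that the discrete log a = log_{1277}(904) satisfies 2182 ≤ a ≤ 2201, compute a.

Compute 1277^2182 mod 2837 = 2303, then multiply by 1277 repeatedly:
  1277^2182=2303  1277^2183=1799  1277^2184=2190  1277^2185=2185  1277^2186=1474
  1277^2187=1367  1277^2188=904
Found 904 at exponent 2188.

2188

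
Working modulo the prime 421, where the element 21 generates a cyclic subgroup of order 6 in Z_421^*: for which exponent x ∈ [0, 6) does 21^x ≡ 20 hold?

2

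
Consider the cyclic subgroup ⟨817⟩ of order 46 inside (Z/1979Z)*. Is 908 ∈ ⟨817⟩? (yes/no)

908 ∈ ⟨817⟩ iff 908^46 ≡ 1 (mod 1979), since |⟨817⟩| = 46.
908^46 mod 1979 = 1788.
Since 1788 ≠ 1, 908 does not lie in the subgroup.

no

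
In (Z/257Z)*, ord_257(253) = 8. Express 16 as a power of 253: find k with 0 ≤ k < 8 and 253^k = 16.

2

Successive powers of 253 modulo 257:
  253^0=1  253^1=253  253^2=16
So 253^2 ≡ 16 (mod 257), giving k = 2.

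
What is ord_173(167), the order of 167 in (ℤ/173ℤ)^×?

The order of 167 must divide p − 1 = 172 = 2^2 · 43.
Divisors: 1, 2, 4, 43, 86, 172.
Check each in increasing order: 167^1 ≡ 167;  167^2 ≡ 36;  167^4 ≡ 85;  167^43 ≡ 172;  167^86 ≡ 1.
Smallest exponent giving 1 is 86.

86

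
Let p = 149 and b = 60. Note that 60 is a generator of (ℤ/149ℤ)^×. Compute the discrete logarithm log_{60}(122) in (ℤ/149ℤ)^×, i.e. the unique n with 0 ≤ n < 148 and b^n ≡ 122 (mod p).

139

Baby-step giant-step with m = ceil(sqrt(148)) = 13.
Baby table (60^j mod 149 for j=0..12):
  0:1  1:60  2:24  3:99  4:129  5:141  6:116  7:106
  8:102  9:11  10:64  11:115  12:46
Giant step factor: 60^(-13) ≡ 128 (mod 149).
Scan 122·128^i mod 149 for i = 0, 1, …:
  i=0: 122   i=1: 120   i=2: 13   i=3: 25
  i=4: 71   i=5: 148   i=6: 21   i=7: 6
  i=8: 23   i=9: 113   i=10: 11
Match at i=10, j=9: n = 10·13 + 9 = 139.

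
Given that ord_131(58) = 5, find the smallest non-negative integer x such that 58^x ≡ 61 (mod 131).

4

Successive powers of 58 modulo 131:
  58^0=1  58^1=58  58^2=89  58^3=53  58^4=61
So 58^4 ≡ 61 (mod 131), giving x = 4.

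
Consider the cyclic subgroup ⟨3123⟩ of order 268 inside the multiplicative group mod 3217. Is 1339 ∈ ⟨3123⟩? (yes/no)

1339 ∈ ⟨3123⟩ iff 1339^268 ≡ 1 (mod 3217), since |⟨3123⟩| = 268.
1339^268 mod 3217 = 1.
Since 1 = 1, 1339 lies in the subgroup.

yes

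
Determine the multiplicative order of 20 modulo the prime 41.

The order of 20 must divide p − 1 = 40 = 2^3 · 5.
Divisors: 1, 2, 4, 5, 8, 10, 20, 40.
Check each in increasing order: 20^1 ≡ 20;  20^2 ≡ 31;  20^4 ≡ 18;  20^5 ≡ 32;  20^8 ≡ 37;  20^10 ≡ 40;  20^20 ≡ 1.
Smallest exponent giving 1 is 20.

20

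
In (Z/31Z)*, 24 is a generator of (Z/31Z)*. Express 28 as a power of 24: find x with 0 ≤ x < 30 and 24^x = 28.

22

Successive powers of 24 modulo 31:
  24^0=1  24^1=24  24^2=18  24^3=29  24^4=14  24^5=26
  24^6=4  24^7=3  24^8=10  24^9=23  24^10=25  24^11=11
  24^12=16  24^13=12  24^14=9  24^15=30  24^16=7  24^17=13
  24^18=2  24^19=17  24^20=5  24^21=27  24^22=28
So 24^22 ≡ 28 (mod 31), giving x = 22.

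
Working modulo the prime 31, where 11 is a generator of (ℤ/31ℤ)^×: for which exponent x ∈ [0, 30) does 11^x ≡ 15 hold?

Successive powers of 11 modulo 31:
  11^0=1  11^1=11  11^2=28  11^3=29  11^4=9  11^5=6
  11^6=4  11^7=13  11^8=19  11^9=23  11^10=5  11^11=24
  11^12=16  11^13=21  11^14=14  11^15=30  11^16=20  11^17=3
  11^18=2  11^19=22  11^20=25  11^21=27  11^22=18  11^23=12
  11^24=8  11^25=26  11^26=7  11^27=15
So 11^27 ≡ 15 (mod 31), giving x = 27.

27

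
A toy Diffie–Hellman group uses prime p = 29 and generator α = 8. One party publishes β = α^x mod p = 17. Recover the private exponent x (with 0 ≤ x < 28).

7

Successive powers of 8 modulo 29:
  8^0=1  8^1=8  8^2=6  8^3=19  8^4=7  8^5=27
  8^6=13  8^7=17
So 8^7 ≡ 17 (mod 29), giving x = 7.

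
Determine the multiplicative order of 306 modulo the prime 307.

The order of 306 must divide p − 1 = 306 = 2 · 3^2 · 17.
Divisors: 1, 2, 3, 6, 9, 17, 18, 34, 51, 102, 153, 306.
Check each in increasing order: 306^1 ≡ 306;  306^2 ≡ 1.
Smallest exponent giving 1 is 2.

2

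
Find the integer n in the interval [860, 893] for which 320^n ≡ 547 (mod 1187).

869

Compute 320^860 mod 1187 = 39, then multiply by 320 repeatedly:
  320^860=39  320^861=610  320^862=532  320^863=499  320^864=622
  320^865=811  320^866=754  320^867=319  320^868=1185  320^869=547
Found 547 at exponent 869.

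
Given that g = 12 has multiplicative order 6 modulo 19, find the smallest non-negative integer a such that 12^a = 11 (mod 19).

2

Successive powers of 12 modulo 19:
  12^0=1  12^1=12  12^2=11
So 12^2 ≡ 11 (mod 19), giving a = 2.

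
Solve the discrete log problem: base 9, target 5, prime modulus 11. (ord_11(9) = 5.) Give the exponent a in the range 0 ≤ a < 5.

4

Successive powers of 9 modulo 11:
  9^0=1  9^1=9  9^2=4  9^3=3  9^4=5
So 9^4 ≡ 5 (mod 11), giving a = 4.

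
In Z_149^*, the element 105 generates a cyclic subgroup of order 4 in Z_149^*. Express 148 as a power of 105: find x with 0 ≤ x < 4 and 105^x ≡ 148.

Successive powers of 105 modulo 149:
  105^0=1  105^1=105  105^2=148
So 105^2 ≡ 148 (mod 149), giving x = 2.

2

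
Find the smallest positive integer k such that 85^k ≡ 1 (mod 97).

16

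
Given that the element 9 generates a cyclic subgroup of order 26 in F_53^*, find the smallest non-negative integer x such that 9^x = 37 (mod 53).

7

Successive powers of 9 modulo 53:
  9^0=1  9^1=9  9^2=28  9^3=40  9^4=42  9^5=7
  9^6=10  9^7=37
So 9^7 ≡ 37 (mod 53), giving x = 7.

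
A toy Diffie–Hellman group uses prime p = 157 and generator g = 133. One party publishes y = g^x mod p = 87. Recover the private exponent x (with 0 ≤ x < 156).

109

Baby-step giant-step with m = ceil(sqrt(156)) = 13.
Baby table (133^j mod 157 for j=0..12):
  0:1  1:133  2:105  3:149  4:35  5:102  6:64  7:34
  8:126  9:116  10:42  11:91  12:14
Giant step factor: 133^(-13) ≡ 107 (mod 157).
Scan 87·107^i mod 157 for i = 0, 1, …:
  i=0: 87   i=1: 46   i=2: 55   i=3: 76
  i=4: 125   i=5: 30   i=6: 70   i=7: 111
  i=8: 102
Match at i=8, j=5: x = 8·13 + 5 = 109.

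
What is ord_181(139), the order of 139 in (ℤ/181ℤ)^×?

10

The order of 139 must divide p − 1 = 180 = 2^2 · 3^2 · 5.
Divisors: 1, 2, 3, 4, 5, 6, 9, 10, 12, 15, 18, 20, 30, 36, 45, 60, 90, 180.
Check each in increasing order: 139^1 ≡ 139;  139^2 ≡ 135;  139^3 ≡ 122;  139^4 ≡ 125;  139^5 ≡ 180;  139^6 ≡ 42;  139^9 ≡ 56;  139^10 ≡ 1.
Smallest exponent giving 1 is 10.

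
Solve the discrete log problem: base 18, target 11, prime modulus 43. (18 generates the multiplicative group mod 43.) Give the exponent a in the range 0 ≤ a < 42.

30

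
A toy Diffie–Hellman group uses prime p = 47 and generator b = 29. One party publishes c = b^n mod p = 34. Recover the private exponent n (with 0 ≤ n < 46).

22

Successive powers of 29 modulo 47:
  29^0=1  29^1=29  29^2=42  29^3=43  29^4=25  29^5=20
  29^6=16  29^7=41  29^8=14  29^9=30  29^10=24  29^11=38
  29^12=21  29^13=45  29^14=36  29^15=10  29^16=8  29^17=44
  29^18=7  29^19=15  29^20=12  29^21=19  29^22=34
So 29^22 ≡ 34 (mod 47), giving n = 22.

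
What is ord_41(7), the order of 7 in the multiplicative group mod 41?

40

The order of 7 must divide p − 1 = 40 = 2^3 · 5.
Divisors: 1, 2, 4, 5, 8, 10, 20, 40.
Check each in increasing order: 7^1 ≡ 7;  7^2 ≡ 8;  7^4 ≡ 23;  7^5 ≡ 38;  7^8 ≡ 37;  7^10 ≡ 9;  7^20 ≡ 40;  7^40 ≡ 1.
Smallest exponent giving 1 is 40.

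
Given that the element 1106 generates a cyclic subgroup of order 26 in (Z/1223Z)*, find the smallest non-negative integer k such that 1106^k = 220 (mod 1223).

Successive powers of 1106 modulo 1223:
  1106^0=1  1106^1=1106  1106^2=236  1106^3=517  1106^4=661  1106^5=935
  1106^6=675  1106^7=520  1106^8=310  1106^9=420  1106^10=1003  1106^11=57
  1106^12=669  1106^13=1222  1106^14=117  1106^15=987  1106^16=706  1106^17=562
  1106^18=288  1106^19=548  1106^20=703  1106^21=913  1106^22=803  1106^23=220
So 1106^23 ≡ 220 (mod 1223), giving k = 23.

23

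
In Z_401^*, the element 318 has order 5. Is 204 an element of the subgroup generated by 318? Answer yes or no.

⟨318⟩ has order 5; its elements mod 401 are {1, 39, 72, 318, 372}.
204 is not in this set.

no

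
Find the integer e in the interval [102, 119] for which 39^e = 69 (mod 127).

118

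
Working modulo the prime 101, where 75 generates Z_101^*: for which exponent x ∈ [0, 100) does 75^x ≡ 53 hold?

19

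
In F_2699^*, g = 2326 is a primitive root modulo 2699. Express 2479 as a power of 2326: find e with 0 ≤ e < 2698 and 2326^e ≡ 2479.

1600

Baby-step giant-step with m = ceil(sqrt(2698)) = 52.
Baby table (2326^j mod 2699 for j=0..51):
  0:1  1:2326  2:1480  3:1255  4:1511  5:488  6:1508  7:1607
  8:2466  9:541  10:632  11:1776  12:1506  13:2353  14:2205  15:730
  16:309  17:800  18:1189  19:1838  20:2671  21:2347  22:1744  23:2646
  24:876  25:2530  26:960  27:887  28:1126  29:1046  30:1197  31:1553
  32:1016  33:1591  34:337  35:1152  36:2144  37:1891  38:1795  39:2516
  40:784  41:1759  42:2449  43:1484  44:2462  45:2033  46:110  47:2154
  48:860  49:401  50:1571  51:2399
Giant step factor: 2326^(-52) ≡ 398 (mod 2699).
Scan 2479·398^i mod 2699 for i = 0, 1, …:
  i=0: 2479   i=1: 1507   i=2: 608   i=3: 1773
  i=4: 1215   i=5: 449   i=6: 568   i=7: 2047
  i=8: 2307   i=9: 526     …   i=29: 1304
  i=30: 784
Match at i=30, j=40: e = 30·52 + 40 = 1600.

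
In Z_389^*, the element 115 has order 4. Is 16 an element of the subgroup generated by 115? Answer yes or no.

no

⟨115⟩ has order 4; its elements mod 389 are {1, 115, 274, 388}.
16 is not in this set.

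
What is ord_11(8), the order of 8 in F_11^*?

10

The order of 8 must divide p − 1 = 10 = 2 · 5.
Divisors: 1, 2, 5, 10.
Check each in increasing order: 8^1 ≡ 8;  8^2 ≡ 9;  8^5 ≡ 10;  8^10 ≡ 1.
Smallest exponent giving 1 is 10.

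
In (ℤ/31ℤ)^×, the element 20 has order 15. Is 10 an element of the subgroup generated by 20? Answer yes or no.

yes

10 ∈ ⟨20⟩ iff 10^15 ≡ 1 (mod 31), since |⟨20⟩| = 15.
10^15 mod 31 = 1.
Since 1 = 1, 10 lies in the subgroup.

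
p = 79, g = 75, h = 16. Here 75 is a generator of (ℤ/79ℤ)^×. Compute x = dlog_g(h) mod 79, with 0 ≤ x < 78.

2

Baby-step giant-step with m = ceil(sqrt(78)) = 9.
Baby table (75^j mod 79 for j=0..8):
  0:1  1:75  2:16  3:15  4:19  5:3  6:67  7:48
  8:45
Giant step factor: 75^(-9) ≡ 61 (mod 79).
Scan 16·61^i mod 79 for i = 0, 1, …:
  i=0: 16
Match at i=0, j=2: x = 0·9 + 2 = 2.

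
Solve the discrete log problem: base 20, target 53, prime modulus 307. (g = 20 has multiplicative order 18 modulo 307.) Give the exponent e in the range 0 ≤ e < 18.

Successive powers of 20 modulo 307:
  20^0=1  20^1=20  20^2=93  20^3=18  20^4=53
So 20^4 ≡ 53 (mod 307), giving e = 4.

4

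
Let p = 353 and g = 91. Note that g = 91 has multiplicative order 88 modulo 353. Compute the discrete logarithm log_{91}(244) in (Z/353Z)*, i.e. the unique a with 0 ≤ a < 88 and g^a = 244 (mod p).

Baby-step giant-step with m = ceil(sqrt(88)) = 10.
Baby table (91^j mod 353 for j=0..9):
  0:1  1:91  2:162  3:269  4:122  5:159  6:349  7:342
  8:58  9:336
Giant step factor: 91^(-10) ≡ 319 (mod 353).
Scan 244·319^i mod 353 for i = 0, 1, …:
  i=0: 244   i=1: 176   i=2: 17   i=3: 128
  i=4: 237   i=5: 61   i=6: 44   i=7: 269
Match at i=7, j=3: a = 7·10 + 3 = 73.

73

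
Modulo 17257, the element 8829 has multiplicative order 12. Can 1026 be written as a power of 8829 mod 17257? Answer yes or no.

1026 ∈ ⟨8829⟩ iff 1026^12 ≡ 1 (mod 17257), since |⟨8829⟩| = 12.
1026^12 mod 17257 = 1.
Since 1 = 1, 1026 lies in the subgroup.

yes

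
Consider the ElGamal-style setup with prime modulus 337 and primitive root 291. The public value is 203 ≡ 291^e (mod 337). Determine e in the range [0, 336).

43

Baby-step giant-step with m = ceil(sqrt(336)) = 19.
Baby table (291^j mod 337 for j=0..18):
  0:1  1:291  2:94  3:57  4:74  5:303  6:216  7:174
  8:84  9:180  10:145  11:70  12:150  13:177  14:283  15:125
  16:316  17:292  18:48
Giant step factor: 291^(-19) ≡ 154 (mod 337).
Scan 203·154^i mod 337 for i = 0, 1, …:
  i=0: 203   i=1: 258   i=2: 303
Match at i=2, j=5: e = 2·19 + 5 = 43.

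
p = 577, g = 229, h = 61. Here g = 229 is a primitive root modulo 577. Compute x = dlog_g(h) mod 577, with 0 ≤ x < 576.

Baby-step giant-step with m = ceil(sqrt(576)) = 24.
Baby table (229^j mod 577 for j=0..23):
  0:1  1:229  2:511  3:465  4:317  5:468  6:427  7:270
  8:91  9:67  10:341  11:194  12:574  13:467  14:198  15:336
  16:203  17:327  18:450  19:344  20:304  21:376  22:131  23:572
Giant step factor: 229^(-24) ≡ 513 (mod 577).
Scan 61·513^i mod 577 for i = 0, 1, …:
  i=0: 61   i=1: 135   i=2: 15   i=3: 194
Match at i=3, j=11: x = 3·24 + 11 = 83.

83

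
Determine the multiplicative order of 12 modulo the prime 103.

102

The order of 12 must divide p − 1 = 102 = 2 · 3 · 17.
Divisors: 1, 2, 3, 6, 17, 34, 51, 102.
Check each in increasing order: 12^1 ≡ 12;  12^2 ≡ 41;  12^3 ≡ 80;  12^6 ≡ 14;  12^17 ≡ 57;  12^34 ≡ 56;  12^51 ≡ 102;  12^102 ≡ 1.
Smallest exponent giving 1 is 102.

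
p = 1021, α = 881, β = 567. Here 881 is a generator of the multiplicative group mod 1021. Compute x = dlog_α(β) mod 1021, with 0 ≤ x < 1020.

309

Baby-step giant-step with m = ceil(sqrt(1020)) = 32.
Baby table (881^j mod 1021 for j=0..31):
  0:1  1:881  2:201  3:448  4:582  5:200  6:588  7:381
  8:773  9:6  10:181  11:185  12:646  13:429  14:179  15:465
  16:244  17:554  18:36  19:65  20:89  21:813  22:532  23:53
  24:748  25:443  26:261  27:216  28:390  29:534  30:794  31:129
Giant step factor: 881^(-32) ≡ 960 (mod 1021).
Scan 567·960^i mod 1021 for i = 0, 1, …:
  i=0: 567   i=1: 127   i=2: 421   i=3: 865
  i=4: 327   i=5: 473   i=6: 756   i=7: 850
  i=8: 221   i=9: 813
Match at i=9, j=21: x = 9·32 + 21 = 309.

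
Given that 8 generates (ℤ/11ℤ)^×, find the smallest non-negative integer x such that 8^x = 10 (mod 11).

Successive powers of 8 modulo 11:
  8^0=1  8^1=8  8^2=9  8^3=6  8^4=4  8^5=10
So 8^5 ≡ 10 (mod 11), giving x = 5.

5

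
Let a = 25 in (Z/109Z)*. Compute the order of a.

27

The order of 25 must divide p − 1 = 108 = 2^2 · 3^3.
Divisors: 1, 2, 3, 4, 6, 9, 12, 18, 27, 36, 54, 108.
Check each in increasing order: 25^1 ≡ 25;  25^2 ≡ 80;  25^3 ≡ 38;  25^4 ≡ 78;  25^6 ≡ 27;  25^9 ≡ 45;  25^12 ≡ 75;  25^18 ≡ 63;  25^27 ≡ 1.
Smallest exponent giving 1 is 27.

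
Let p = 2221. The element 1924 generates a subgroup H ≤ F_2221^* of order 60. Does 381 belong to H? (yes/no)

381 ∈ ⟨1924⟩ iff 381^60 ≡ 1 (mod 2221), since |⟨1924⟩| = 60.
381^60 mod 2221 = 1.
Since 1 = 1, 381 lies in the subgroup.

yes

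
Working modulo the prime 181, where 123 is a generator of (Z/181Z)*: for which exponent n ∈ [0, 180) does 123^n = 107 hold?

63

Baby-step giant-step with m = ceil(sqrt(180)) = 14.
Baby table (123^j mod 181 for j=0..13):
  0:1  1:123  2:106  3:6  4:14  5:93  6:36  7:84
  8:15  9:35  10:142  11:90  12:29  13:128
Giant step factor: 123^(-14) ≡ 60 (mod 181).
Scan 107·60^i mod 181 for i = 0, 1, …:
  i=0: 107   i=1: 85   i=2: 32   i=3: 110
  i=4: 84
Match at i=4, j=7: n = 4·14 + 7 = 63.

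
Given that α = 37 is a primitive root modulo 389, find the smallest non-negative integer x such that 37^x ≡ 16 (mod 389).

228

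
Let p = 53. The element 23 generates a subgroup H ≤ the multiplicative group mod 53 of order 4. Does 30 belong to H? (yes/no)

yes

30 ∈ ⟨23⟩ iff 30^4 ≡ 1 (mod 53), since |⟨23⟩| = 4.
30^4 mod 53 = 1.
Since 1 = 1, 30 lies in the subgroup.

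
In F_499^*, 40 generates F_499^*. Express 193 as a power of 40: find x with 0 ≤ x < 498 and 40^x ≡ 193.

79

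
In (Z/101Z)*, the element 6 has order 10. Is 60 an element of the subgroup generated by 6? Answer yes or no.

no

⟨6⟩ has order 10; its elements mod 101 are {1, 6, 14, 17, 36, 65, 84, 87, 95, 100}.
60 is not in this set.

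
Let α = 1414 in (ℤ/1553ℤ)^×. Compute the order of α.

388

The order of 1414 must divide p − 1 = 1552 = 2^4 · 97.
Divisors: 1, 2, 4, 8, 16, 97, 194, 388, 776, 1552.
Check each in increasing order: 1414^1 ≡ 1414;  1414^2 ≡ 685;  1414^4 ≡ 219;  1414^8 ≡ 1371;  1414^16 ≡ 511;  1414^97 ≡ 339;  1414^194 ≡ 1552;  1414^388 ≡ 1.
Smallest exponent giving 1 is 388.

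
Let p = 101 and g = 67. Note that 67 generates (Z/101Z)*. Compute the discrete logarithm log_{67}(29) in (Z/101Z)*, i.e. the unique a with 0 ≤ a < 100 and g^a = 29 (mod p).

11

Baby-step giant-step with m = ceil(sqrt(100)) = 10.
Baby table (67^j mod 101 for j=0..9):
  0:1  1:67  2:45  3:86  4:5  5:32  6:23  7:26
  8:25  9:59
Giant step factor: 67^(-10) ≡ 65 (mod 101).
Scan 29·65^i mod 101 for i = 0, 1, …:
  i=0: 29   i=1: 67
Match at i=1, j=1: a = 1·10 + 1 = 11.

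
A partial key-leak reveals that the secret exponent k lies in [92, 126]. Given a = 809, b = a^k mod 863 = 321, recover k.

122

Compute 809^92 mod 863 = 140, then multiply by 809 repeatedly:
  809^92=140  809^93=207  809^94=41  809^95=375  809^96=462
  809^97=79  809^98=49  809^99=806  809^100=489  809^101=347
  809^102=248  809^103=416  809^104=837  809^105=541  809^106=128
  809^107=855  809^108=432  809^109=836  809^110=595  809^111=664
  809^112=390  809^113=515  809^114=669  809^115=120  809^116=424
  809^117=405  809^118=568  809^119=396  809^120=191  809^121=42
  809^122=321
Found 321 at exponent 122.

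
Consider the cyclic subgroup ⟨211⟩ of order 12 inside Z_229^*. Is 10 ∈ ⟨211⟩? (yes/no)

no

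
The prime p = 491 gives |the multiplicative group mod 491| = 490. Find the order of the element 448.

The order of 448 must divide p − 1 = 490 = 2 · 5 · 7^2.
Divisors: 1, 2, 5, 7, 10, 14, 35, 49, 70, 98, 245, 490.
Check each in increasing order: 448^1 ≡ 448;  448^2 ≡ 376;  448^5 ≡ 394;  448^7 ≡ 353;  448^10 ≡ 80;  448^14 ≡ 386;  448^35 ≡ 159;  448^49 ≡ 490;  448^70 ≡ 240;  448^98 ≡ 1.
Smallest exponent giving 1 is 98.

98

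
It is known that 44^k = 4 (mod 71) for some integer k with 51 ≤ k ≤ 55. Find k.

Compute 44^51 mod 71 = 53, then multiply by 44 repeatedly:
  44^51=53  44^52=60  44^53=13  44^54=4
Found 4 at exponent 54.

54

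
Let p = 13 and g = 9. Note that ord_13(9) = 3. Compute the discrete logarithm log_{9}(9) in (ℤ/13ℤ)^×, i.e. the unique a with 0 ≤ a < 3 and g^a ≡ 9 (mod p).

1

Successive powers of 9 modulo 13:
  9^0=1  9^1=9
So 9^1 ≡ 9 (mod 13), giving a = 1.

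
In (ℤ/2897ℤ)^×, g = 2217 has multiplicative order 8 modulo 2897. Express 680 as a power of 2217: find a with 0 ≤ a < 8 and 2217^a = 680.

Successive powers of 2217 modulo 2897:
  2217^0=1  2217^1=2217  2217^2=1777  2217^3=2586  2217^4=2896  2217^5=680
So 2217^5 ≡ 680 (mod 2897), giving a = 5.

5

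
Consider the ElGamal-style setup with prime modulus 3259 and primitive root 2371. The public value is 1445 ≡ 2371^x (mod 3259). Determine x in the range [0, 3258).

356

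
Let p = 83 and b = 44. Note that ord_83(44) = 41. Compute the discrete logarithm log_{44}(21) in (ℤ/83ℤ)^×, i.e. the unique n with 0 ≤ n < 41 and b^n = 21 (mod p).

22

Successive powers of 44 modulo 83:
  44^0=1  44^1=44  44^2=27  44^3=26  44^4=65  44^5=38
  44^6=12  44^7=30  44^8=75  44^9=63  44^10=33  44^11=41
  44^12=61  44^13=28  44^14=70  44^15=9  44^16=64  44^17=77
  44^18=68  44^19=4  44^20=10  44^21=25  44^22=21
So 44^22 ≡ 21 (mod 83), giving n = 22.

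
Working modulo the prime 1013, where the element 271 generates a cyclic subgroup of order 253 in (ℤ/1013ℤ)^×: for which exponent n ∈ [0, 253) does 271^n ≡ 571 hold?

Baby-step giant-step with m = ceil(sqrt(253)) = 16.
Baby table (271^j mod 1013 for j=0..15):
  0:1  1:271  2:505  3:100  4:762  5:863  6:883  7:225
  8:195  9:169  10:214  11:253  12:692  13:127  14:988  15:316
Giant step factor: 271^(-16) ≡ 959 (mod 1013).
Scan 571·959^i mod 1013 for i = 0, 1, …:
  i=0: 571   i=1: 569   i=2: 677   i=3: 923
  i=4: 808   i=5: 940   i=6: 903   i=7: 875
  i=8: 361   i=9: 766   i=10: 169
Match at i=10, j=9: n = 10·16 + 9 = 169.

169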